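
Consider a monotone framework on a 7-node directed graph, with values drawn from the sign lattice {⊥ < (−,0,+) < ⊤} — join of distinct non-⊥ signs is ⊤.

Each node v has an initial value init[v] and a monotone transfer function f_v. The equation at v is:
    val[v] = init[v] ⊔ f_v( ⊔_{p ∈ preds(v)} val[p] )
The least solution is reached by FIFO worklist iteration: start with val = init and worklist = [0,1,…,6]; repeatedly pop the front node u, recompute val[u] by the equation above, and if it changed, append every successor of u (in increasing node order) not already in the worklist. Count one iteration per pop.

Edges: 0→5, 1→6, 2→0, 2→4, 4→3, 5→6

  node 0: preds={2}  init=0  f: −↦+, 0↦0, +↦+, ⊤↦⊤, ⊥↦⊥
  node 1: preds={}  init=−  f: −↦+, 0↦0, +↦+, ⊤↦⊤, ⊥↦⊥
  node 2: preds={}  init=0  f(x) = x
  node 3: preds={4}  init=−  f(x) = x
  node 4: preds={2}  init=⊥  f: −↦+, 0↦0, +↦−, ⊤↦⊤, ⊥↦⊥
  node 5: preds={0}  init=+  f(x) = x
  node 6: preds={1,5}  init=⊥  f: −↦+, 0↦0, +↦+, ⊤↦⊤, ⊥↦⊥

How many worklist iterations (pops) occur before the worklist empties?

8

Iteration log — 8 steps:
  step 1. node 0  ⊔preds=0  new=0  stable
  step 2. node 1  ⊔preds=⊥  new=−  stable
  step 3. node 2  ⊔preds=⊥  new=0  stable
  step 4. node 3  ⊔preds=⊥  new=−  stable
  step 5. node 4  ⊔preds=0  new=0  old=⊥  +wl: 3
  step 6. node 5  ⊔preds=0  new=⊤  old=+  +wl: 
  step 7. node 6  ⊔preds=⊤  new=⊤  old=⊥  +wl: 
  step 8. node 3  ⊔preds=0  new=⊤  old=−  +wl: 

Least fixpoint reached:
  node 0: 0
  node 1: −
  node 2: 0
  node 3: ⊤
  node 4: 0
  node 5: ⊤
  node 6: ⊤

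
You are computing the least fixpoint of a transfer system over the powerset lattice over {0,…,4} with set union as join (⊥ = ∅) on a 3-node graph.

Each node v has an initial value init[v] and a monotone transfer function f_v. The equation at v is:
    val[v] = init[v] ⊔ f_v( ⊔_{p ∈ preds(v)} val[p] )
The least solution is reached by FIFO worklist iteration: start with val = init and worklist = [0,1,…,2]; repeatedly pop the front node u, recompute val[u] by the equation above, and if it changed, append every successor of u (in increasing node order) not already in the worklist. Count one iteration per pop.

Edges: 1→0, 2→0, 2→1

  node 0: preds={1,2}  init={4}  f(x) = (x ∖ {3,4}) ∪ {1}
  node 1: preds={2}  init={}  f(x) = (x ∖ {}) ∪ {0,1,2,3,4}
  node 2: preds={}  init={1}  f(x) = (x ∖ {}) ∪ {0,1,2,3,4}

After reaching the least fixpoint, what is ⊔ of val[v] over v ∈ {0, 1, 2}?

Iteration log — 5 steps:
  step 1. node 0  ⊔preds={1}  new={1,4}  old={4}  +wl: 
  step 2. node 1  ⊔preds={1}  new={0,1,2,3,4}  old={}  +wl: 0
  step 3. node 2  ⊔preds={}  new={0,1,2,3,4}  old={1}  +wl: 1
  step 4. node 0  ⊔preds={0,1,2,3,4}  new={0,1,2,4}  old={1,4}  +wl: 
  step 5. node 1  ⊔preds={0,1,2,3,4}  new={0,1,2,3,4}  stable

Least fixpoint reached:
  node 0: {0,1,2,4}
  node 1: {0,1,2,3,4}
  node 2: {0,1,2,3,4}

{0,1,2,3,4}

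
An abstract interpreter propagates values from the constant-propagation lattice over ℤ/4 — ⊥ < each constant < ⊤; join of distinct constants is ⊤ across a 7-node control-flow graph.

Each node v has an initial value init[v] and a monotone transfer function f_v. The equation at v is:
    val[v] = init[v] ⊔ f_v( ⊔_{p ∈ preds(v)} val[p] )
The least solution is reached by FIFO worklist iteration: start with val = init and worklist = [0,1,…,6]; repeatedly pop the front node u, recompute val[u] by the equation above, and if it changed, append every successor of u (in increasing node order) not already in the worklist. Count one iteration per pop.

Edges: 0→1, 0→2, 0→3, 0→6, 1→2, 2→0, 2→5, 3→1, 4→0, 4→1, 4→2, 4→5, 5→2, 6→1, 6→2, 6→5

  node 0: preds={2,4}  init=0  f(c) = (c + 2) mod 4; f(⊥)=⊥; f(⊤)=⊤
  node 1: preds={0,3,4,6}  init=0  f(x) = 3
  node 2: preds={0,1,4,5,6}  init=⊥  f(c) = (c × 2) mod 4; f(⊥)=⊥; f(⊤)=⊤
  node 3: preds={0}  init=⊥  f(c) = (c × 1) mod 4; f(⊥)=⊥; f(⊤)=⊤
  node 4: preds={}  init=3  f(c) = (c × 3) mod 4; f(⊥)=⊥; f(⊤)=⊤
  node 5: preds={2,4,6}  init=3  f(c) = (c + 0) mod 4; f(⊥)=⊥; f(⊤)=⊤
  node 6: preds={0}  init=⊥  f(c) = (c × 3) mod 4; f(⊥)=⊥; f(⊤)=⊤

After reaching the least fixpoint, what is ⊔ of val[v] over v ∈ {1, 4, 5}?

⊤

Trace (11 dequeues):
  [1] u=0 | in 3 | out ⊤ | prev 0 | push {}
  [2] u=1 | in ⊤ | out ⊤ | prev 0 | push {}
  [3] u=2 | in ⊤ | out ⊤ | prev ⊥ | push {0}
  [4] u=3 | in ⊤ | out ⊤ | prev ⊥ | push {1}
  [5] u=4 | in ⊥ | out 3 | ==
  [6] u=5 | in ⊤ | out ⊤ | prev 3 | push {2}
  [7] u=6 | in ⊤ | out ⊤ | prev ⊥ | push {5}
  [8] u=0 | in ⊤ | out ⊤ | ==
  [9] u=1 | in ⊤ | out ⊤ | ==
  [10] u=2 | in ⊤ | out ⊤ | ==
  [11] u=5 | in ⊤ | out ⊤ | ==

Converged values:
  [0] ⊤
  [1] ⊤
  [2] ⊤
  [3] ⊤
  [4] 3
  [5] ⊤
  [6] ⊤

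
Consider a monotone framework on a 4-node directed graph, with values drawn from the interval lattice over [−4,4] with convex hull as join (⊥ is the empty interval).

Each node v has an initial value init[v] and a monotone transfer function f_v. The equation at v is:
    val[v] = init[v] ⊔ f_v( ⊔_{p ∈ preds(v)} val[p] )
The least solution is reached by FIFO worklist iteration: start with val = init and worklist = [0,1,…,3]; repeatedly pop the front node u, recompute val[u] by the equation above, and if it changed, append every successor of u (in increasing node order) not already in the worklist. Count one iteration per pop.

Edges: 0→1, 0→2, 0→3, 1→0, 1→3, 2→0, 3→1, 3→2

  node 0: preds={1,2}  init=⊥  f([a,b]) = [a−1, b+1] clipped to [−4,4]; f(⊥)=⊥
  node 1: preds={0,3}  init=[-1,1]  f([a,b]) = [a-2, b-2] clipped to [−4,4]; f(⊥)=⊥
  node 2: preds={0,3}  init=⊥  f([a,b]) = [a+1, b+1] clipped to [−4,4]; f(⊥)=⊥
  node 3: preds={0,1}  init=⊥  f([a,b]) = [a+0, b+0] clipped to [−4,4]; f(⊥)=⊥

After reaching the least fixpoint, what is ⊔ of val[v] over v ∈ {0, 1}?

[-4,4]

Worklist (11 pops):
  #1 pop 0: in=[-1,1] → [-2,2] (was ⊥); enqueue []
  #2 pop 1: in=[-2,2] → [-4,1] (was [-1,1]); enqueue [0]
  #3 pop 2: in=[-2,2] → [-1,3] (was ⊥); enqueue []
  #4 pop 3: in=[-4,2] → [-4,2] (was ⊥); enqueue [1,2]
  #5 pop 0: in=[-4,3] → [-4,4] (was [-2,2]); enqueue [3]
  #6 pop 1: in=[-4,4] → [-4,2] (was [-4,1]); enqueue [0]
  #7 pop 2: in=[-4,4] → [-3,4] (was [-1,3]); enqueue []
  #8 pop 3: in=[-4,4] → [-4,4] (was [-4,2]); enqueue [1,2]
  #9 pop 0: in=[-4,4] → [-4,4] (no change)
  #10 pop 1: in=[-4,4] → [-4,2] (no change)
  #11 pop 2: in=[-4,4] → [-3,4] (no change)

Fixpoint:
  val[0] = [-4,4]
  val[1] = [-4,2]
  val[2] = [-3,4]
  val[3] = [-4,4]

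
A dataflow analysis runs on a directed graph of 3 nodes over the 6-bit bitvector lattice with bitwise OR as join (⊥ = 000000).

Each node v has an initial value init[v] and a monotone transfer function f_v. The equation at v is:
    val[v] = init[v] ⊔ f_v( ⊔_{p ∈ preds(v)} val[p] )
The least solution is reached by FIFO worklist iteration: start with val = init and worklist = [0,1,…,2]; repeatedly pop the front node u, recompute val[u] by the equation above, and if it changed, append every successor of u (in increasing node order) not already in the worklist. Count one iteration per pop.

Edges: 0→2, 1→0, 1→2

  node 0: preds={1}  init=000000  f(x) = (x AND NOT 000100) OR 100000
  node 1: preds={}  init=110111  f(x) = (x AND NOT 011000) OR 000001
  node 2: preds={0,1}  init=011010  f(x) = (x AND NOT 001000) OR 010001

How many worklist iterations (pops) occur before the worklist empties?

Iteration log — 3 steps:
  step 1. node 0  ⊔preds=110111  new=110011  old=000000  +wl: 
  step 2. node 1  ⊔preds=000000  new=110111  stable
  step 3. node 2  ⊔preds=110111  new=111111  old=011010  +wl: 

Least fixpoint reached:
  node 0: 110011
  node 1: 110111
  node 2: 111111

3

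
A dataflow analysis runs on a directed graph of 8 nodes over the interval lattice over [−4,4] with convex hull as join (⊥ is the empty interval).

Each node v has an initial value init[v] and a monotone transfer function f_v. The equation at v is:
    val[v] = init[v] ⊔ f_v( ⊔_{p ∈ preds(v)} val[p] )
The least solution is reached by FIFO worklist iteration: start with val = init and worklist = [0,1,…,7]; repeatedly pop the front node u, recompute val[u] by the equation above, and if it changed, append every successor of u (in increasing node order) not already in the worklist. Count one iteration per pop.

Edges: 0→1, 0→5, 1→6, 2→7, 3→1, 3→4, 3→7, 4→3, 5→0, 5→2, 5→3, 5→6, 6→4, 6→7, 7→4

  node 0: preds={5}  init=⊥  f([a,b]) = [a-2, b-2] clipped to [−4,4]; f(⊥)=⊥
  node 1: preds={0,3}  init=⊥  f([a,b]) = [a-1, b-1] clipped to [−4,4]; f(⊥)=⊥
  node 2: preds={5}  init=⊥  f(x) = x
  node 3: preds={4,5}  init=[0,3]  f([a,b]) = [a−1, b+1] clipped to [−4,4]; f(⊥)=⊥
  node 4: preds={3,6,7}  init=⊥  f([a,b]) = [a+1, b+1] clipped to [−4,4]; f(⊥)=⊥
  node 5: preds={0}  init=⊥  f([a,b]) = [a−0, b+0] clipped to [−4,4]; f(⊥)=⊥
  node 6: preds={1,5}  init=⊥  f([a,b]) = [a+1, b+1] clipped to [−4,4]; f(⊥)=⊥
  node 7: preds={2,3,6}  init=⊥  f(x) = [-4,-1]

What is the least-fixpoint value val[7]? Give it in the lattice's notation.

[-4,-1]

Iteration log — 20 steps:
  step 1. node 0  ⊔preds=⊥  new=⊥  stable
  step 2. node 1  ⊔preds=[0,3]  new=[-1,2]  old=⊥  +wl: 
  step 3. node 2  ⊔preds=⊥  new=⊥  stable
  step 4. node 3  ⊔preds=⊥  new=[0,3]  stable
  step 5. node 4  ⊔preds=[0,3]  new=[1,4]  old=⊥  +wl: 3
  step 6. node 5  ⊔preds=⊥  new=⊥  stable
  step 7. node 6  ⊔preds=[-1,2]  new=[0,3]  old=⊥  +wl: 4
  step 8. node 7  ⊔preds=[0,3]  new=[-4,-1]  old=⊥  +wl: 
  step 9. node 3  ⊔preds=[1,4]  new=[0,4]  old=[0,3]  +wl: 1,7
  step 10. node 4  ⊔preds=[-4,4]  new=[-3,4]  old=[1,4]  +wl: 3
  step 11. node 1  ⊔preds=[0,4]  new=[-1,3]  old=[-1,2]  +wl: 6
  step 12. node 7  ⊔preds=[0,4]  new=[-4,-1]  stable
  step 13. node 3  ⊔preds=[-3,4]  new=[-4,4]  old=[0,4]  +wl: 1,4,7
  step 14. node 6  ⊔preds=[-1,3]  new=[0,4]  old=[0,3]  +wl: 
  step 15. node 1  ⊔preds=[-4,4]  new=[-4,3]  old=[-1,3]  +wl: 6
  step 16. node 4  ⊔preds=[-4,4]  new=[-3,4]  stable
  step 17. node 7  ⊔preds=[-4,4]  new=[-4,-1]  stable
  step 18. node 6  ⊔preds=[-4,3]  new=[-3,4]  old=[0,4]  +wl: 4,7
  step 19. node 4  ⊔preds=[-4,4]  new=[-3,4]  stable
  step 20. node 7  ⊔preds=[-4,4]  new=[-4,-1]  stable

Least fixpoint reached:
  node 0: ⊥
  node 1: [-4,3]
  node 2: ⊥
  node 3: [-4,4]
  node 4: [-3,4]
  node 5: ⊥
  node 6: [-3,4]
  node 7: [-4,-1]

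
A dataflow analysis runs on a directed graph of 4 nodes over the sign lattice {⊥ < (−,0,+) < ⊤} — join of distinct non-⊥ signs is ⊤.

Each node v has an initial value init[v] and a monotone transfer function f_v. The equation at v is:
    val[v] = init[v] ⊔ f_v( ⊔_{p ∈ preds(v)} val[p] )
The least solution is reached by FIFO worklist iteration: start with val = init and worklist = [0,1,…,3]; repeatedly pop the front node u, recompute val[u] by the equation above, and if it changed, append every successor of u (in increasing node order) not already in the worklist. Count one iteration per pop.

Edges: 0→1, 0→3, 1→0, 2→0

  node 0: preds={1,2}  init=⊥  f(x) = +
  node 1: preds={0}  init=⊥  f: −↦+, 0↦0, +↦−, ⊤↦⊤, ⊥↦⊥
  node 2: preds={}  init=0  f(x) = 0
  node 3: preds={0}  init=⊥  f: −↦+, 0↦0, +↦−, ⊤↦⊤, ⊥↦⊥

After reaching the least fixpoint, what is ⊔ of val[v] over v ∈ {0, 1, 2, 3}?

⊤

Trace (5 dequeues):
  [1] u=0 | in 0 | out + | prev ⊥ | push {}
  [2] u=1 | in + | out − | prev ⊥ | push {0}
  [3] u=2 | in ⊥ | out 0 | ==
  [4] u=3 | in + | out − | prev ⊥ | push {}
  [5] u=0 | in ⊤ | out + | ==

Converged values:
  [0] +
  [1] −
  [2] 0
  [3] −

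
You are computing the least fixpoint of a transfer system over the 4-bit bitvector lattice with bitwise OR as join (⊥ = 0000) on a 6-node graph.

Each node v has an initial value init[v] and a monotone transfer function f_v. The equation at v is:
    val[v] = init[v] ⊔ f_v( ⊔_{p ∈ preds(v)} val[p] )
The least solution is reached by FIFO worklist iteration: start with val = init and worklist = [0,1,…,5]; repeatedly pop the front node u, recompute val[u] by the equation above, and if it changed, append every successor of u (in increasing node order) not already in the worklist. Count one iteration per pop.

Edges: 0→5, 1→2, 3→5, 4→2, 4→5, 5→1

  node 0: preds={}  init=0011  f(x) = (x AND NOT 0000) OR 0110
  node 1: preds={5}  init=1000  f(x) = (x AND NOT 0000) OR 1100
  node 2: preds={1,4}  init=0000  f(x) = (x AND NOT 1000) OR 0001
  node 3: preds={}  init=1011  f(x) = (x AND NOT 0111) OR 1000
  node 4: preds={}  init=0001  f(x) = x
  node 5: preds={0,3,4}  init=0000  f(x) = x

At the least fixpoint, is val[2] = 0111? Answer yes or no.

Worklist (8 pops):
  #1 pop 0: in=0000 → 0111 (was 0011); enqueue []
  #2 pop 1: in=0000 → 1100 (was 1000); enqueue []
  #3 pop 2: in=1101 → 0101 (was 0000); enqueue []
  #4 pop 3: in=0000 → 1011 (no change)
  #5 pop 4: in=0000 → 0001 (no change)
  #6 pop 5: in=1111 → 1111 (was 0000); enqueue [1]
  #7 pop 1: in=1111 → 1111 (was 1100); enqueue [2]
  #8 pop 2: in=1111 → 0111 (was 0101); enqueue []

Fixpoint:
  val[0] = 0111
  val[1] = 1111
  val[2] = 0111
  val[3] = 1011
  val[4] = 0001
  val[5] = 1111

yes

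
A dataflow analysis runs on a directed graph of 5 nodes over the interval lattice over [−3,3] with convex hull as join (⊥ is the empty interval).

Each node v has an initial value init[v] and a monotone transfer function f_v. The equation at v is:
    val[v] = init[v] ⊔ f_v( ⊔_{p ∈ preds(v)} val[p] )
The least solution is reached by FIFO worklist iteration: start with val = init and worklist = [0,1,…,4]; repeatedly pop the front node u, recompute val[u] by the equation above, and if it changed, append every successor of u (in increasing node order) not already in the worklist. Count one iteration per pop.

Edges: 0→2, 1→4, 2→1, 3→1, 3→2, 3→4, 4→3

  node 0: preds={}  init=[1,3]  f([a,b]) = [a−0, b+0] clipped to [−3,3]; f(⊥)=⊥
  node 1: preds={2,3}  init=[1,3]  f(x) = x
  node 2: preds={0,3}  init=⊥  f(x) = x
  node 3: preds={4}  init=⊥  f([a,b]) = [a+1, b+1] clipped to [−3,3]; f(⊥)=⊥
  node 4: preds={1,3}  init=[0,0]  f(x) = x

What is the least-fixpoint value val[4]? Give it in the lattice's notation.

Worklist (11 pops):
  #1 pop 0: in=⊥ → [1,3] (no change)
  #2 pop 1: in=⊥ → [1,3] (no change)
  #3 pop 2: in=[1,3] → [1,3] (was ⊥); enqueue [1]
  #4 pop 3: in=[0,0] → [1,1] (was ⊥); enqueue [2]
  #5 pop 4: in=[1,3] → [0,3] (was [0,0]); enqueue [3]
  #6 pop 1: in=[1,3] → [1,3] (no change)
  #7 pop 2: in=[1,3] → [1,3] (no change)
  #8 pop 3: in=[0,3] → [1,3] (was [1,1]); enqueue [1,2,4]
  #9 pop 1: in=[1,3] → [1,3] (no change)
  #10 pop 2: in=[1,3] → [1,3] (no change)
  #11 pop 4: in=[1,3] → [0,3] (no change)

Fixpoint:
  val[0] = [1,3]
  val[1] = [1,3]
  val[2] = [1,3]
  val[3] = [1,3]
  val[4] = [0,3]

[0,3]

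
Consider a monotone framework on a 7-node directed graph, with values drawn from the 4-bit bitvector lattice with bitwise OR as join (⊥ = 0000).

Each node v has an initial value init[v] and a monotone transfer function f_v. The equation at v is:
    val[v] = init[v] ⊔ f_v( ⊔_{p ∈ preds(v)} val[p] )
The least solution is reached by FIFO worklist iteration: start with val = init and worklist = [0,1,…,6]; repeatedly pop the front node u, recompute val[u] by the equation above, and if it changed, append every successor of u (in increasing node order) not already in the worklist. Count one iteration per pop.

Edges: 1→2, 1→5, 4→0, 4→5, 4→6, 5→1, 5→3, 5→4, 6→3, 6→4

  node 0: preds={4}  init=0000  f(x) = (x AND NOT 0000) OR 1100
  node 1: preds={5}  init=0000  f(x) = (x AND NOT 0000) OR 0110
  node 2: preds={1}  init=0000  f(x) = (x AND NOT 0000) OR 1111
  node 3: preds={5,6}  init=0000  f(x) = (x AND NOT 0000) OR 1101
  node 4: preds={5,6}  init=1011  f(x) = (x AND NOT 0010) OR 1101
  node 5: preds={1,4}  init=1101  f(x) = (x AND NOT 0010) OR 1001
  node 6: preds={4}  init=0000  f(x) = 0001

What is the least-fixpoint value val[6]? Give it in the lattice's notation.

0001

Iteration log — 10 steps:
  step 1. node 0  ⊔preds=1011  new=1111  old=0000  +wl: 
  step 2. node 1  ⊔preds=1101  new=1111  old=0000  +wl: 
  step 3. node 2  ⊔preds=1111  new=1111  old=0000  +wl: 
  step 4. node 3  ⊔preds=1101  new=1101  old=0000  +wl: 
  step 5. node 4  ⊔preds=1101  new=1111  old=1011  +wl: 0
  step 6. node 5  ⊔preds=1111  new=1101  stable
  step 7. node 6  ⊔preds=1111  new=0001  old=0000  +wl: 3,4
  step 8. node 0  ⊔preds=1111  new=1111  stable
  step 9. node 3  ⊔preds=1101  new=1101  stable
  step 10. node 4  ⊔preds=1101  new=1111  stable

Least fixpoint reached:
  node 0: 1111
  node 1: 1111
  node 2: 1111
  node 3: 1101
  node 4: 1111
  node 5: 1101
  node 6: 0001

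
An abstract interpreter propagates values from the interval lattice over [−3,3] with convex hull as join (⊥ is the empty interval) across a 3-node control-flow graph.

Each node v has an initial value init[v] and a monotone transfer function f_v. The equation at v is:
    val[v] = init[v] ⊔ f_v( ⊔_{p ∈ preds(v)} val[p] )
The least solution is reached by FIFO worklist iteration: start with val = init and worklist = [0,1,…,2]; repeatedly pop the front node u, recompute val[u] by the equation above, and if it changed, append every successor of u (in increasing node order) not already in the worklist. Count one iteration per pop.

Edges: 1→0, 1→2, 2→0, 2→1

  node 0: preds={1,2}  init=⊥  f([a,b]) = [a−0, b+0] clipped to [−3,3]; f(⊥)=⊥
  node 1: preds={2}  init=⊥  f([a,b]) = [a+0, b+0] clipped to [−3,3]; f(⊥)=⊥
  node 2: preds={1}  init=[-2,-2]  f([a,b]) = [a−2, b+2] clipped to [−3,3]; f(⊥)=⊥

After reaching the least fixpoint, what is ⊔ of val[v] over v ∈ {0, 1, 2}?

[-3,3]

Trace (15 dequeues):
  [1] u=0 | in [-2,-2] | out [-2,-2] | prev ⊥ | push {}
  [2] u=1 | in [-2,-2] | out [-2,-2] | prev ⊥ | push {0}
  [3] u=2 | in [-2,-2] | out [-3,0] | prev [-2,-2] | push {1}
  [4] u=0 | in [-3,0] | out [-3,0] | prev [-2,-2] | push {}
  [5] u=1 | in [-3,0] | out [-3,0] | prev [-2,-2] | push {0,2}
  [6] u=0 | in [-3,0] | out [-3,0] | ==
  [7] u=2 | in [-3,0] | out [-3,2] | prev [-3,0] | push {0,1}
  [8] u=0 | in [-3,2] | out [-3,2] | prev [-3,0] | push {}
  [9] u=1 | in [-3,2] | out [-3,2] | prev [-3,0] | push {0,2}
  [10] u=0 | in [-3,2] | out [-3,2] | ==
  [11] u=2 | in [-3,2] | out [-3,3] | prev [-3,2] | push {0,1}
  [12] u=0 | in [-3,3] | out [-3,3] | prev [-3,2] | push {}
  [13] u=1 | in [-3,3] | out [-3,3] | prev [-3,2] | push {0,2}
  [14] u=0 | in [-3,3] | out [-3,3] | ==
  [15] u=2 | in [-3,3] | out [-3,3] | ==

Converged values:
  [0] [-3,3]
  [1] [-3,3]
  [2] [-3,3]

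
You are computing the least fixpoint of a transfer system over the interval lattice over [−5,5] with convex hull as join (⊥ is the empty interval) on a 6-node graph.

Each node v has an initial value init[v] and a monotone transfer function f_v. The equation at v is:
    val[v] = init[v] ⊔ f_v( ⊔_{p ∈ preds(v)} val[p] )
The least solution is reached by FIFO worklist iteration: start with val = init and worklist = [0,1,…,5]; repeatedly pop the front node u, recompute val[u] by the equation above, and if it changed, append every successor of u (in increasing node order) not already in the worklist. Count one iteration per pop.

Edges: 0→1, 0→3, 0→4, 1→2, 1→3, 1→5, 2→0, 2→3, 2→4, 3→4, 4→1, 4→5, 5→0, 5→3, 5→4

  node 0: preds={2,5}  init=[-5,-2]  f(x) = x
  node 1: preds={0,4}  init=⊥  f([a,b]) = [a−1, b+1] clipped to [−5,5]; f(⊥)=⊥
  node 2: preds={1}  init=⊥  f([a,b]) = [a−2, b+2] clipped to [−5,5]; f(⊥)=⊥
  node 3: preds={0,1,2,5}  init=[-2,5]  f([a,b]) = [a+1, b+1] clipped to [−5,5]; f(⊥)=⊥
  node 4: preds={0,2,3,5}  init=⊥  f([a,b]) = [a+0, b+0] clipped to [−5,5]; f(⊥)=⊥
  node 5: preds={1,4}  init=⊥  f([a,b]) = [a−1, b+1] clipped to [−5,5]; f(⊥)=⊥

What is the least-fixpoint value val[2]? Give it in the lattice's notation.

Iteration log — 15 steps:
  step 1. node 0  ⊔preds=⊥  new=[-5,-2]  stable
  step 2. node 1  ⊔preds=[-5,-2]  new=[-5,-1]  old=⊥  +wl: 
  step 3. node 2  ⊔preds=[-5,-1]  new=[-5,1]  old=⊥  +wl: 0
  step 4. node 3  ⊔preds=[-5,1]  new=[-4,5]  old=[-2,5]  +wl: 
  step 5. node 4  ⊔preds=[-5,5]  new=[-5,5]  old=⊥  +wl: 1
  step 6. node 5  ⊔preds=[-5,5]  new=[-5,5]  old=⊥  +wl: 3,4
  step 7. node 0  ⊔preds=[-5,5]  new=[-5,5]  old=[-5,-2]  +wl: 
  step 8. node 1  ⊔preds=[-5,5]  new=[-5,5]  old=[-5,-1]  +wl: 2,5
  step 9. node 3  ⊔preds=[-5,5]  new=[-4,5]  stable
  step 10. node 4  ⊔preds=[-5,5]  new=[-5,5]  stable
  step 11. node 2  ⊔preds=[-5,5]  new=[-5,5]  old=[-5,1]  +wl: 0,3,4
  step 12. node 5  ⊔preds=[-5,5]  new=[-5,5]  stable
  step 13. node 0  ⊔preds=[-5,5]  new=[-5,5]  stable
  step 14. node 3  ⊔preds=[-5,5]  new=[-4,5]  stable
  step 15. node 4  ⊔preds=[-5,5]  new=[-5,5]  stable

Least fixpoint reached:
  node 0: [-5,5]
  node 1: [-5,5]
  node 2: [-5,5]
  node 3: [-4,5]
  node 4: [-5,5]
  node 5: [-5,5]

[-5,5]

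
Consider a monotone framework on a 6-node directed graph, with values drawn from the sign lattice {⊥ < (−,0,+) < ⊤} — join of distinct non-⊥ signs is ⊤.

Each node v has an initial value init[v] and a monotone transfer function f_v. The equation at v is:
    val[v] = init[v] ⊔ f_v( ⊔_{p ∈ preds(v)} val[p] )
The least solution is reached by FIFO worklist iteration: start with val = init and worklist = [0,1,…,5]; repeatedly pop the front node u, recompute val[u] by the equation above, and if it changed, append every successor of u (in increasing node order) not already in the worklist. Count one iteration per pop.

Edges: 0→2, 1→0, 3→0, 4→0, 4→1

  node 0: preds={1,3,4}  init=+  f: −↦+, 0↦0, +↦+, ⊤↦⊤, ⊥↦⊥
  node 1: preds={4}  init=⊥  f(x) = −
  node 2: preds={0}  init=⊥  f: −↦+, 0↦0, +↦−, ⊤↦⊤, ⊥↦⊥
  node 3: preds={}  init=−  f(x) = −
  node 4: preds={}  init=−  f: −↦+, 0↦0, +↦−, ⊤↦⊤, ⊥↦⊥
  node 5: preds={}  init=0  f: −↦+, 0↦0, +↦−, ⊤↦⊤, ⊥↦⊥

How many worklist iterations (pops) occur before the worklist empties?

Iteration log — 7 steps:
  step 1. node 0  ⊔preds=−  new=+  stable
  step 2. node 1  ⊔preds=−  new=−  old=⊥  +wl: 0
  step 3. node 2  ⊔preds=+  new=−  old=⊥  +wl: 
  step 4. node 3  ⊔preds=⊥  new=−  stable
  step 5. node 4  ⊔preds=⊥  new=−  stable
  step 6. node 5  ⊔preds=⊥  new=0  stable
  step 7. node 0  ⊔preds=−  new=+  stable

Least fixpoint reached:
  node 0: +
  node 1: −
  node 2: −
  node 3: −
  node 4: −
  node 5: 0

7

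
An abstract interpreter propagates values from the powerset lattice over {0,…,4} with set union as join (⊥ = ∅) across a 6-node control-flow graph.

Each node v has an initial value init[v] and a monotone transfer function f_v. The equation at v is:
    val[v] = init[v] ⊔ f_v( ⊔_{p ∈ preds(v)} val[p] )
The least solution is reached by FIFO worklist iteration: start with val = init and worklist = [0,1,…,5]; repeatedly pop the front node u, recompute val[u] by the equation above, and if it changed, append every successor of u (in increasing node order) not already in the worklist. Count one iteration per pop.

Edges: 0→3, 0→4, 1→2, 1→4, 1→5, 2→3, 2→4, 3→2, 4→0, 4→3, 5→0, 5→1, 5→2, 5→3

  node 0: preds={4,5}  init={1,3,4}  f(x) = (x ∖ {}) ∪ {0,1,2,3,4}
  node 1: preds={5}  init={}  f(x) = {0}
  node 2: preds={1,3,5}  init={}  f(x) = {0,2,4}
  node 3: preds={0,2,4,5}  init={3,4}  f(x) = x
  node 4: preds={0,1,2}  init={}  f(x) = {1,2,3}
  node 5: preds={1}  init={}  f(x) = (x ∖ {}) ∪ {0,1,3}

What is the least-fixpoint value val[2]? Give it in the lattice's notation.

Worklist (10 pops):
  #1 pop 0: in={} → {0,1,2,3,4} (was {1,3,4}); enqueue []
  #2 pop 1: in={} → {0} (was {}); enqueue []
  #3 pop 2: in={0,3,4} → {0,2,4} (was {}); enqueue []
  #4 pop 3: in={0,1,2,3,4} → {0,1,2,3,4} (was {3,4}); enqueue [2]
  #5 pop 4: in={0,1,2,3,4} → {1,2,3} (was {}); enqueue [0,3]
  #6 pop 5: in={0} → {0,1,3} (was {}); enqueue [1]
  #7 pop 2: in={0,1,2,3,4} → {0,2,4} (no change)
  #8 pop 0: in={0,1,2,3} → {0,1,2,3,4} (no change)
  #9 pop 3: in={0,1,2,3,4} → {0,1,2,3,4} (no change)
  #10 pop 1: in={0,1,3} → {0} (no change)

Fixpoint:
  val[0] = {0,1,2,3,4}
  val[1] = {0}
  val[2] = {0,2,4}
  val[3] = {0,1,2,3,4}
  val[4] = {1,2,3}
  val[5] = {0,1,3}

{0,2,4}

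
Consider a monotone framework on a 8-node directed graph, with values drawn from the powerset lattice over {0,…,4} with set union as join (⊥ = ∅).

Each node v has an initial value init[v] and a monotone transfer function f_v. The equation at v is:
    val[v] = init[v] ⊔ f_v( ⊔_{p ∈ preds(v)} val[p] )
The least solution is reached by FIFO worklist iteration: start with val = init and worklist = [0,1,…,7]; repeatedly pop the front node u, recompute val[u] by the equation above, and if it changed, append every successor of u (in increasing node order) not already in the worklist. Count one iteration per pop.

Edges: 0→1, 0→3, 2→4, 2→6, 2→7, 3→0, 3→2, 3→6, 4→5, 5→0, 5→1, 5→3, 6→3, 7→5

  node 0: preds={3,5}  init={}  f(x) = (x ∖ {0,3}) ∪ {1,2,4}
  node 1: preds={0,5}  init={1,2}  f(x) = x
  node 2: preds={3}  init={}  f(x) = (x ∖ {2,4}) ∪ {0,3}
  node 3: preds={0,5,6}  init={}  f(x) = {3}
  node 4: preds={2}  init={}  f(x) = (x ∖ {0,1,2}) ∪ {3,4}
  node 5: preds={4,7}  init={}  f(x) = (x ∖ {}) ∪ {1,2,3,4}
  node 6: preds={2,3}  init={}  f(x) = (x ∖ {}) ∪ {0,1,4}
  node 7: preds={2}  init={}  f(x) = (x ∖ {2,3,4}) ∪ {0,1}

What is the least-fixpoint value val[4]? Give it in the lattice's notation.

{3,4}

Worklist (16 pops):
  #1 pop 0: in={} → {1,2,4} (was {}); enqueue []
  #2 pop 1: in={1,2,4} → {1,2,4} (was {1,2}); enqueue []
  #3 pop 2: in={} → {0,3} (was {}); enqueue []
  #4 pop 3: in={1,2,4} → {3} (was {}); enqueue [0,2]
  #5 pop 4: in={0,3} → {3,4} (was {}); enqueue []
  #6 pop 5: in={3,4} → {1,2,3,4} (was {}); enqueue [1,3]
  #7 pop 6: in={0,3} → {0,1,3,4} (was {}); enqueue []
  #8 pop 7: in={0,3} → {0,1} (was {}); enqueue [5]
  #9 pop 0: in={1,2,3,4} → {1,2,4} (no change)
  #10 pop 2: in={3} → {0,3} (no change)
  #11 pop 1: in={1,2,3,4} → {1,2,3,4} (was {1,2,4}); enqueue []
  #12 pop 3: in={0,1,2,3,4} → {3} (no change)
  #13 pop 5: in={0,1,3,4} → {0,1,2,3,4} (was {1,2,3,4}); enqueue [0,1,3]
  #14 pop 0: in={0,1,2,3,4} → {1,2,4} (no change)
  #15 pop 1: in={0,1,2,3,4} → {0,1,2,3,4} (was {1,2,3,4}); enqueue []
  #16 pop 3: in={0,1,2,3,4} → {3} (no change)

Fixpoint:
  val[0] = {1,2,4}
  val[1] = {0,1,2,3,4}
  val[2] = {0,3}
  val[3] = {3}
  val[4] = {3,4}
  val[5] = {0,1,2,3,4}
  val[6] = {0,1,3,4}
  val[7] = {0,1}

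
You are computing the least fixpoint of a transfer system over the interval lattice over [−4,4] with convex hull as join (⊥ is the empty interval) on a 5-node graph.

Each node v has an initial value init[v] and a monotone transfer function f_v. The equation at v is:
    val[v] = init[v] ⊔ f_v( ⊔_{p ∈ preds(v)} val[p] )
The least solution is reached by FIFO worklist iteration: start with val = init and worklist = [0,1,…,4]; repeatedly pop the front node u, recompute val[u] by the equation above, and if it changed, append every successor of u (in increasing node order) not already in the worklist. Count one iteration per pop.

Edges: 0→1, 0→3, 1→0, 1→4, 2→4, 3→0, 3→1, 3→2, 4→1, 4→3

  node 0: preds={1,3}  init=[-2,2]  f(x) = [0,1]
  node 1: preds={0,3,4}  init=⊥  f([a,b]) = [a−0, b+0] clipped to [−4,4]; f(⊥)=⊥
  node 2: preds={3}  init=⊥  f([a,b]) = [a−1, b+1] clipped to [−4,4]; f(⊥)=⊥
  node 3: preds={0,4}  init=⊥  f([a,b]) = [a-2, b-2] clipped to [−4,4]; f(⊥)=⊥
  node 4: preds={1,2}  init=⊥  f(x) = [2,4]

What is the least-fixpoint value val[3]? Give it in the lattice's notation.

Iteration log — 14 steps:
  step 1. node 0  ⊔preds=⊥  new=[-2,2]  stable
  step 2. node 1  ⊔preds=[-2,2]  new=[-2,2]  old=⊥  +wl: 0
  step 3. node 2  ⊔preds=⊥  new=⊥  stable
  step 4. node 3  ⊔preds=[-2,2]  new=[-4,0]  old=⊥  +wl: 1,2
  step 5. node 4  ⊔preds=[-2,2]  new=[2,4]  old=⊥  +wl: 3
  step 6. node 0  ⊔preds=[-4,2]  new=[-2,2]  stable
  step 7. node 1  ⊔preds=[-4,4]  new=[-4,4]  old=[-2,2]  +wl: 0,4
  step 8. node 2  ⊔preds=[-4,0]  new=[-4,1]  old=⊥  +wl: 
  step 9. node 3  ⊔preds=[-2,4]  new=[-4,2]  old=[-4,0]  +wl: 1,2
  step 10. node 0  ⊔preds=[-4,4]  new=[-2,2]  stable
  step 11. node 4  ⊔preds=[-4,4]  new=[2,4]  stable
  step 12. node 1  ⊔preds=[-4,4]  new=[-4,4]  stable
  step 13. node 2  ⊔preds=[-4,2]  new=[-4,3]  old=[-4,1]  +wl: 4
  step 14. node 4  ⊔preds=[-4,4]  new=[2,4]  stable

Least fixpoint reached:
  node 0: [-2,2]
  node 1: [-4,4]
  node 2: [-4,3]
  node 3: [-4,2]
  node 4: [2,4]

[-4,2]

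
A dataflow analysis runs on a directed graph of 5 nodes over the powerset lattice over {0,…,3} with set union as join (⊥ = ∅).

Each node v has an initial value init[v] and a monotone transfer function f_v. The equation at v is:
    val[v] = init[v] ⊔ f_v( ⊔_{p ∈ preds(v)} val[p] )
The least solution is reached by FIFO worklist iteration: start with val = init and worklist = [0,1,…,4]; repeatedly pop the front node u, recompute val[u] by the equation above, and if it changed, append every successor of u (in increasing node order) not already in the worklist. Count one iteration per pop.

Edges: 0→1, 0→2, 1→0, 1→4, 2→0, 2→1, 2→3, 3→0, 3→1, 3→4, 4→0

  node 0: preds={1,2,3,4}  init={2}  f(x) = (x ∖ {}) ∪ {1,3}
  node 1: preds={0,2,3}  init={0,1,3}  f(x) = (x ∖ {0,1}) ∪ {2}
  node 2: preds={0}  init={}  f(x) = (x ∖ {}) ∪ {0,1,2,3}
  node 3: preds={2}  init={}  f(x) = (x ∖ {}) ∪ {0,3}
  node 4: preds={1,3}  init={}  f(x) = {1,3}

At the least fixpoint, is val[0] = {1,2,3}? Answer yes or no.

Iteration log — 7 steps:
  step 1. node 0  ⊔preds={0,1,3}  new={0,1,2,3}  old={2}  +wl: 
  step 2. node 1  ⊔preds={0,1,2,3}  new={0,1,2,3}  old={0,1,3}  +wl: 0
  step 3. node 2  ⊔preds={0,1,2,3}  new={0,1,2,3}  old={}  +wl: 1
  step 4. node 3  ⊔preds={0,1,2,3}  new={0,1,2,3}  old={}  +wl: 
  step 5. node 4  ⊔preds={0,1,2,3}  new={1,3}  old={}  +wl: 
  step 6. node 0  ⊔preds={0,1,2,3}  new={0,1,2,3}  stable
  step 7. node 1  ⊔preds={0,1,2,3}  new={0,1,2,3}  stable

Least fixpoint reached:
  node 0: {0,1,2,3}
  node 1: {0,1,2,3}
  node 2: {0,1,2,3}
  node 3: {0,1,2,3}
  node 4: {1,3}

no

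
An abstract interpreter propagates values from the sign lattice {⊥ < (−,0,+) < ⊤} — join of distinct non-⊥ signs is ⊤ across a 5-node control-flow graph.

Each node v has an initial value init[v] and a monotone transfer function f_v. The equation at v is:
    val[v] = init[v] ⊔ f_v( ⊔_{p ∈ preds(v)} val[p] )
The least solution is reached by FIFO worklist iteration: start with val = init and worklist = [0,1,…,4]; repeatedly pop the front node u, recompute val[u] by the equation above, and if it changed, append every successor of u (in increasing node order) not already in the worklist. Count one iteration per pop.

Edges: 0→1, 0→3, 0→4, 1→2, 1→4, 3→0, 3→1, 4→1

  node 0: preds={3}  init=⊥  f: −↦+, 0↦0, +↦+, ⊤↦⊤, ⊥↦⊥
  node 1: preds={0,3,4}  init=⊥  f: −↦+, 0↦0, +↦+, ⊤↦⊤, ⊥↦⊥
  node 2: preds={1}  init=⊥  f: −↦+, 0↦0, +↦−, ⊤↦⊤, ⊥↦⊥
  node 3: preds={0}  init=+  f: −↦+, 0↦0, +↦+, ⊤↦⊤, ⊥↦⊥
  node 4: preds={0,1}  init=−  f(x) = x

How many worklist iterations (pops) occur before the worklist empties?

Iteration log — 6 steps:
  step 1. node 0  ⊔preds=+  new=+  old=⊥  +wl: 
  step 2. node 1  ⊔preds=⊤  new=⊤  old=⊥  +wl: 
  step 3. node 2  ⊔preds=⊤  new=⊤  old=⊥  +wl: 
  step 4. node 3  ⊔preds=+  new=+  stable
  step 5. node 4  ⊔preds=⊤  new=⊤  old=−  +wl: 1
  step 6. node 1  ⊔preds=⊤  new=⊤  stable

Least fixpoint reached:
  node 0: +
  node 1: ⊤
  node 2: ⊤
  node 3: +
  node 4: ⊤

6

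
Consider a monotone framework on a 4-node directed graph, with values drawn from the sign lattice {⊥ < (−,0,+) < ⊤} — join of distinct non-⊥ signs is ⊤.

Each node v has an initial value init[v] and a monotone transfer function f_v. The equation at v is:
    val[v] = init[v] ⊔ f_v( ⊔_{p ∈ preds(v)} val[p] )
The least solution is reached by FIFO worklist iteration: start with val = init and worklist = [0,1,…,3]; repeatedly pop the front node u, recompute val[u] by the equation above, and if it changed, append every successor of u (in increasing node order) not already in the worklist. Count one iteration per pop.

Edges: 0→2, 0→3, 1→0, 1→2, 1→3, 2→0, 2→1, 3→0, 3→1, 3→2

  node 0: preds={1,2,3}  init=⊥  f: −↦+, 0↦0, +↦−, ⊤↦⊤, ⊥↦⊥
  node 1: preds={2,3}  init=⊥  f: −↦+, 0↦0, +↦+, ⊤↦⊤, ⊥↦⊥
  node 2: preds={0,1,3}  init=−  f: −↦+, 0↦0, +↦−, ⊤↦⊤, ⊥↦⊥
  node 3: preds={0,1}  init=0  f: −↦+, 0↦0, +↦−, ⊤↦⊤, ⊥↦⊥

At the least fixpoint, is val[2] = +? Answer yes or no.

Iteration log — 7 steps:
  step 1. node 0  ⊔preds=⊤  new=⊤  old=⊥  +wl: 
  step 2. node 1  ⊔preds=⊤  new=⊤  old=⊥  +wl: 0
  step 3. node 2  ⊔preds=⊤  new=⊤  old=−  +wl: 1
  step 4. node 3  ⊔preds=⊤  new=⊤  old=0  +wl: 2
  step 5. node 0  ⊔preds=⊤  new=⊤  stable
  step 6. node 1  ⊔preds=⊤  new=⊤  stable
  step 7. node 2  ⊔preds=⊤  new=⊤  stable

Least fixpoint reached:
  node 0: ⊤
  node 1: ⊤
  node 2: ⊤
  node 3: ⊤

no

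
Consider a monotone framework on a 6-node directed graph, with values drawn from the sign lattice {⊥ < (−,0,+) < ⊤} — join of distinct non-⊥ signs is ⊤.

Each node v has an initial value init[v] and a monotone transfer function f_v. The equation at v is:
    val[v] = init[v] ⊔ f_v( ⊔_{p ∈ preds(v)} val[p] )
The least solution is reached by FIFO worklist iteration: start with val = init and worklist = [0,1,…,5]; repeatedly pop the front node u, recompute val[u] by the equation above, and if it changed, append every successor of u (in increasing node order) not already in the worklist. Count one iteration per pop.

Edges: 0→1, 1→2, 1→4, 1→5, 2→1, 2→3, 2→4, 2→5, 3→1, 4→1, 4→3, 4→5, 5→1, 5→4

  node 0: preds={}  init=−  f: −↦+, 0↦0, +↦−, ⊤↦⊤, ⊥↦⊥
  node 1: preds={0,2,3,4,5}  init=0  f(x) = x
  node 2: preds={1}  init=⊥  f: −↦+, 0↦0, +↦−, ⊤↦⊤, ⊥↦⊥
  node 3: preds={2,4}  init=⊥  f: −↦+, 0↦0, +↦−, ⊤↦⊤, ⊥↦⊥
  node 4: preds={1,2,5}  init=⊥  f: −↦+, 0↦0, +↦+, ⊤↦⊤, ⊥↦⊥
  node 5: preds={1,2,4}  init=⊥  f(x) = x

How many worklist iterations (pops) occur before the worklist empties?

9

Trace (9 dequeues):
  [1] u=0 | in ⊥ | out − | ==
  [2] u=1 | in − | out ⊤ | prev 0 | push {}
  [3] u=2 | in ⊤ | out ⊤ | prev ⊥ | push {1}
  [4] u=3 | in ⊤ | out ⊤ | prev ⊥ | push {}
  [5] u=4 | in ⊤ | out ⊤ | prev ⊥ | push {3}
  [6] u=5 | in ⊤ | out ⊤ | prev ⊥ | push {4}
  [7] u=1 | in ⊤ | out ⊤ | ==
  [8] u=3 | in ⊤ | out ⊤ | ==
  [9] u=4 | in ⊤ | out ⊤ | ==

Converged values:
  [0] −
  [1] ⊤
  [2] ⊤
  [3] ⊤
  [4] ⊤
  [5] ⊤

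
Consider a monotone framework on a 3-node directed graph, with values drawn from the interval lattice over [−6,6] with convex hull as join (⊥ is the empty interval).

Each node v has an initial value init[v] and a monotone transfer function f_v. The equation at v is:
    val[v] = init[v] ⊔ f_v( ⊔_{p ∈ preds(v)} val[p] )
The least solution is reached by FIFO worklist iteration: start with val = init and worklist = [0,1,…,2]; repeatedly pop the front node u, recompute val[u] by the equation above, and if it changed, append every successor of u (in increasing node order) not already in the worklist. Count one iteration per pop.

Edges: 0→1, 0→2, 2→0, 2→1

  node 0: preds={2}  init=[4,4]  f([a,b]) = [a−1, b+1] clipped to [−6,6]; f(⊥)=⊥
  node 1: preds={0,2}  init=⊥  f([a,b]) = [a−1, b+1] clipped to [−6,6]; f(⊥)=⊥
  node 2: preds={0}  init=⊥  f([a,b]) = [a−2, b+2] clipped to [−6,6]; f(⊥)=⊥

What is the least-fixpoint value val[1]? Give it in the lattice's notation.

[-6,6]

Iteration log — 15 steps:
  step 1. node 0  ⊔preds=⊥  new=[4,4]  stable
  step 2. node 1  ⊔preds=[4,4]  new=[3,5]  old=⊥  +wl: 
  step 3. node 2  ⊔preds=[4,4]  new=[2,6]  old=⊥  +wl: 0,1
  step 4. node 0  ⊔preds=[2,6]  new=[1,6]  old=[4,4]  +wl: 2
  step 5. node 1  ⊔preds=[1,6]  new=[0,6]  old=[3,5]  +wl: 
  step 6. node 2  ⊔preds=[1,6]  new=[-1,6]  old=[2,6]  +wl: 0,1
  step 7. node 0  ⊔preds=[-1,6]  new=[-2,6]  old=[1,6]  +wl: 2
  step 8. node 1  ⊔preds=[-2,6]  new=[-3,6]  old=[0,6]  +wl: 
  step 9. node 2  ⊔preds=[-2,6]  new=[-4,6]  old=[-1,6]  +wl: 0,1
  step 10. node 0  ⊔preds=[-4,6]  new=[-5,6]  old=[-2,6]  +wl: 2
  step 11. node 1  ⊔preds=[-5,6]  new=[-6,6]  old=[-3,6]  +wl: 
  step 12. node 2  ⊔preds=[-5,6]  new=[-6,6]  old=[-4,6]  +wl: 0,1
  step 13. node 0  ⊔preds=[-6,6]  new=[-6,6]  old=[-5,6]  +wl: 2
  step 14. node 1  ⊔preds=[-6,6]  new=[-6,6]  stable
  step 15. node 2  ⊔preds=[-6,6]  new=[-6,6]  stable

Least fixpoint reached:
  node 0: [-6,6]
  node 1: [-6,6]
  node 2: [-6,6]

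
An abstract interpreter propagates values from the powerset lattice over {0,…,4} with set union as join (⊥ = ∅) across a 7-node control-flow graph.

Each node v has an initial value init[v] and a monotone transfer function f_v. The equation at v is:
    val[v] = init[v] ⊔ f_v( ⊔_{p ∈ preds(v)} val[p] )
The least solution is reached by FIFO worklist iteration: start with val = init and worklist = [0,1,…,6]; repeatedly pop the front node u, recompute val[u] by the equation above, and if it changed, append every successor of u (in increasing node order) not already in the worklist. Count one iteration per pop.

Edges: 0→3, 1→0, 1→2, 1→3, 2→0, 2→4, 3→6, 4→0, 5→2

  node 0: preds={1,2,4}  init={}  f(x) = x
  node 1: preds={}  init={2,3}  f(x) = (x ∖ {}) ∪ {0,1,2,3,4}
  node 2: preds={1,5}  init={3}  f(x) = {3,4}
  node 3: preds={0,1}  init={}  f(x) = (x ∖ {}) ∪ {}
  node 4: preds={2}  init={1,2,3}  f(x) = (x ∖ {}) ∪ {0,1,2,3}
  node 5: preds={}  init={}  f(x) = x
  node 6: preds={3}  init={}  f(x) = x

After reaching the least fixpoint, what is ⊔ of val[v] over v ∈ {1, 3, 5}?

Trace (9 dequeues):
  [1] u=0 | in {1,2,3} | out {1,2,3} | prev {} | push {}
  [2] u=1 | in {} | out {0,1,2,3,4} | prev {2,3} | push {0}
  [3] u=2 | in {0,1,2,3,4} | out {3,4} | prev {3} | push {}
  [4] u=3 | in {0,1,2,3,4} | out {0,1,2,3,4} | prev {} | push {}
  [5] u=4 | in {3,4} | out {0,1,2,3,4} | prev {1,2,3} | push {}
  [6] u=5 | in {} | out {} | ==
  [7] u=6 | in {0,1,2,3,4} | out {0,1,2,3,4} | prev {} | push {}
  [8] u=0 | in {0,1,2,3,4} | out {0,1,2,3,4} | prev {1,2,3} | push {3}
  [9] u=3 | in {0,1,2,3,4} | out {0,1,2,3,4} | ==

Converged values:
  [0] {0,1,2,3,4}
  [1] {0,1,2,3,4}
  [2] {3,4}
  [3] {0,1,2,3,4}
  [4] {0,1,2,3,4}
  [5] {}
  [6] {0,1,2,3,4}

{0,1,2,3,4}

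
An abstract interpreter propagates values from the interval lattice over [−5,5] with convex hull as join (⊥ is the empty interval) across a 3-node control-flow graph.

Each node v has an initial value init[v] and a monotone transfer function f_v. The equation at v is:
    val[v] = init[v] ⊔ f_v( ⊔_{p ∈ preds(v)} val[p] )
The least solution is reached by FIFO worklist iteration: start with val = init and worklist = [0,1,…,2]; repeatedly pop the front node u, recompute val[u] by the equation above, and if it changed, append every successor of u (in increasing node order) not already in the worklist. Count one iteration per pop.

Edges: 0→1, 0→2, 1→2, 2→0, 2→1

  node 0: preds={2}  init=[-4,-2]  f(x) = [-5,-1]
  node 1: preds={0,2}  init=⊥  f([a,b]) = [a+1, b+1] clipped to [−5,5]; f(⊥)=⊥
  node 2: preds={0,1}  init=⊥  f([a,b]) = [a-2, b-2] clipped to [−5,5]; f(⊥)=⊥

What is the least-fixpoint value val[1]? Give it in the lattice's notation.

Worklist (5 pops):
  #1 pop 0: in=⊥ → [-5,-1] (was [-4,-2]); enqueue []
  #2 pop 1: in=[-5,-1] → [-4,0] (was ⊥); enqueue []
  #3 pop 2: in=[-5,0] → [-5,-2] (was ⊥); enqueue [0,1]
  #4 pop 0: in=[-5,-2] → [-5,-1] (no change)
  #5 pop 1: in=[-5,-1] → [-4,0] (no change)

Fixpoint:
  val[0] = [-5,-1]
  val[1] = [-4,0]
  val[2] = [-5,-2]

[-4,0]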